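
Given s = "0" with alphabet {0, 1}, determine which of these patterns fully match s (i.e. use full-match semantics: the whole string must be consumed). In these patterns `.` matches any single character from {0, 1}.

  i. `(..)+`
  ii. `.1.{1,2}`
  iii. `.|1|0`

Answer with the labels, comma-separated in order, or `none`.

iii

i → no match
ii → no match
iii → match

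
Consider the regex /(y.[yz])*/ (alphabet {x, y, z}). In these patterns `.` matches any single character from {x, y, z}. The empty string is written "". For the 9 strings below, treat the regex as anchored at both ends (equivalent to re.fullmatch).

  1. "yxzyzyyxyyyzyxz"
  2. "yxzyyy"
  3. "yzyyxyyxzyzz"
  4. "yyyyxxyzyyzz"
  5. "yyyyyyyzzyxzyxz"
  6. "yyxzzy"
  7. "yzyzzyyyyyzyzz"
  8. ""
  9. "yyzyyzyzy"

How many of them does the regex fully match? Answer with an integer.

1 → match
2 → match
3 → match
4 → no match
5 → match
6 → no match
7 → no match
8 → match
9 → match
Total matched: 6

6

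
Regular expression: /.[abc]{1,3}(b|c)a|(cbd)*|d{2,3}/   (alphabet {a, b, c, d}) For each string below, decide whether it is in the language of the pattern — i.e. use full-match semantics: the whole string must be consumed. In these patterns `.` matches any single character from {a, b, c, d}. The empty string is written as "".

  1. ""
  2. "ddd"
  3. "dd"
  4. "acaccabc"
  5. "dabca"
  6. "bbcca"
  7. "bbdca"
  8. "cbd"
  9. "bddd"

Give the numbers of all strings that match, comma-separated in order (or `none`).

1. "" → match
2. "ddd" → match
3. "dd" → match
4. "acaccabc" → no match
5. "dabca" → match
6. "bbcca" → match
7. "bbdca" → no match
8. "cbd" → match
9. "bddd" → no match

1, 2, 3, 5, 6, 8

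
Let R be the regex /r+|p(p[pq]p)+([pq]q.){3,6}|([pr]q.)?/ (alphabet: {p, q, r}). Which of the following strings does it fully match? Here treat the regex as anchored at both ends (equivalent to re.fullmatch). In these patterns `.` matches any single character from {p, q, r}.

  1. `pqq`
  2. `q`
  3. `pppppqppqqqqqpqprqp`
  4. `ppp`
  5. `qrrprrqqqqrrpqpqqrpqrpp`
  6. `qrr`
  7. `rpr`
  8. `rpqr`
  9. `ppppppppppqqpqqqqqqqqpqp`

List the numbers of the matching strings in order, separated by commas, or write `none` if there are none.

1

1 → match
2 → no match
3 → no match
4 → no match
5 → no match
6 → no match
7 → no match
8 → no match
9 → no match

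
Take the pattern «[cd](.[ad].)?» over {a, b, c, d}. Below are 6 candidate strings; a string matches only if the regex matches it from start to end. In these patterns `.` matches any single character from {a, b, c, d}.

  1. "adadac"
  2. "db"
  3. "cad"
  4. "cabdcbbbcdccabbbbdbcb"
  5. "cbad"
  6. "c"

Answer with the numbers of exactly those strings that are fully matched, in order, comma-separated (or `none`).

5, 6

1 → no match
2 → no match
3 → no match
4 → no match
5 → match
6 → match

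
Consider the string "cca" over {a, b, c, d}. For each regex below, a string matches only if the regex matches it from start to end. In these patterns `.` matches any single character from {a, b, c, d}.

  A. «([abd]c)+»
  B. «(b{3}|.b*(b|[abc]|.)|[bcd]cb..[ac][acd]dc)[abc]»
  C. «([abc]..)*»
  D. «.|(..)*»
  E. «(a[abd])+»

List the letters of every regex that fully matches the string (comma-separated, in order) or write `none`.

B, C

A → no match — must end with "c"
B → match
C → match
D → no match
E → no match — must start with "a"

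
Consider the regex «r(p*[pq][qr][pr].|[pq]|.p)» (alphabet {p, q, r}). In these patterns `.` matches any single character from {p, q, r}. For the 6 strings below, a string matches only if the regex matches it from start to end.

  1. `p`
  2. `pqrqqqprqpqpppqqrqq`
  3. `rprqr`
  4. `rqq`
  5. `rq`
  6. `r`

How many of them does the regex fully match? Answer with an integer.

1 → no match — must start with `r`
2 → no match — must start with `r`
3 → no match
4 → no match
5 → match
6 → no match
Total matched: 1

1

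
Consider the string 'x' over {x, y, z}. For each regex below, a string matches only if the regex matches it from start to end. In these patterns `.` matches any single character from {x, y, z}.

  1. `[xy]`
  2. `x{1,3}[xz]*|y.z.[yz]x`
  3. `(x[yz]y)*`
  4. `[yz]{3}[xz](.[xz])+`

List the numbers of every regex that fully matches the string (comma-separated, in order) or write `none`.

1, 2

1 → match
2 → match
3 → no match
4 → no match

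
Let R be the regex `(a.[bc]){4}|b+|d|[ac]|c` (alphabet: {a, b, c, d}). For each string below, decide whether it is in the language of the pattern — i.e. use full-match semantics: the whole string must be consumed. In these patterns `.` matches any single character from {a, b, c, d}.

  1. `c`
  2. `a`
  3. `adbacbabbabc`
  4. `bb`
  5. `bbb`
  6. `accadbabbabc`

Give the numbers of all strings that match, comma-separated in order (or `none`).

1 → match
2 → match
3 → match
4 → match
5 → match
6 → match

1, 2, 3, 4, 5, 6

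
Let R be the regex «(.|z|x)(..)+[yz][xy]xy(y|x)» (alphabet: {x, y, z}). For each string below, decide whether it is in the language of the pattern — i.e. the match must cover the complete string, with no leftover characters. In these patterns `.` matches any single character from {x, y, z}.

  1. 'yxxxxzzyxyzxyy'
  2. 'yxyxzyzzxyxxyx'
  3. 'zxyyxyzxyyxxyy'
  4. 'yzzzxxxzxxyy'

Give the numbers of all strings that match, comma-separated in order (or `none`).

2, 3, 4

1 → no match
2 → match
3 → match
4 → match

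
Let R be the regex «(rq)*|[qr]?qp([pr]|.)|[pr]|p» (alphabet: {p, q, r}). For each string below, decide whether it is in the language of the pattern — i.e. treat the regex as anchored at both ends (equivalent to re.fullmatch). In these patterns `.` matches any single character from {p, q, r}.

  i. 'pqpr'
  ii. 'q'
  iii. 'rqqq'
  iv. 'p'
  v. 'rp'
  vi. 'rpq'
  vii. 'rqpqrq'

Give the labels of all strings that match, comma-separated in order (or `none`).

i → no match
ii → no match
iii → no match
iv → match
v → no match
vi → no match
vii → no match

iv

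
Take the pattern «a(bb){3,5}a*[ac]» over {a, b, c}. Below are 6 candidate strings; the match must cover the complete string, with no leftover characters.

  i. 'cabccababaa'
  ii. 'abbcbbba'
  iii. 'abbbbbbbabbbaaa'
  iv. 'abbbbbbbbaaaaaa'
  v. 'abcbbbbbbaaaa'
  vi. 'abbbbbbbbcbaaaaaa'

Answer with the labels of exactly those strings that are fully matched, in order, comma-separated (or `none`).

i → no match — must start with 'abb'
ii → no match
iii → no match
iv → match
v → no match — must start with 'abb'
vi → no match

iv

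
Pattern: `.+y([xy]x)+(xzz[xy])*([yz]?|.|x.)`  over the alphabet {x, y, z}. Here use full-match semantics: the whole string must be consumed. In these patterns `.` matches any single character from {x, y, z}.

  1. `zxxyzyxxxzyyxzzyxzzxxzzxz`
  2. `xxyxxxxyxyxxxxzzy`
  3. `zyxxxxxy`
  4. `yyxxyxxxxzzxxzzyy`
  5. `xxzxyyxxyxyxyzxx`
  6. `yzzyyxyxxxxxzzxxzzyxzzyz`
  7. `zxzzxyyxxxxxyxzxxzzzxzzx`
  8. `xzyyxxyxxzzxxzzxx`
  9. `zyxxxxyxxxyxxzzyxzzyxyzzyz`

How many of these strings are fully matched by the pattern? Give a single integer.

1 → no match
2 → match
3. `zyxxxxxy` → match
4 → match
5 → no match
6 → match
7 → no match
8 → match
9 → no match
Total matched: 5

5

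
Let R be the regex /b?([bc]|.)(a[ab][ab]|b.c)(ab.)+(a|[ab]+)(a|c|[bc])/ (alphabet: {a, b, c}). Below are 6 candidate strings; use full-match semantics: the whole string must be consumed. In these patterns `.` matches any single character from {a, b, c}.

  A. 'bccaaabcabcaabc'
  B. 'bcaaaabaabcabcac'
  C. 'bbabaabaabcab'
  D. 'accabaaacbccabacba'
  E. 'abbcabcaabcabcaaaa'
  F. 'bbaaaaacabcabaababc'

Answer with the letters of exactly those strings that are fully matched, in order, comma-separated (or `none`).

A → no match
B → match
C → match
D → no match
E → no match
F → no match

B, C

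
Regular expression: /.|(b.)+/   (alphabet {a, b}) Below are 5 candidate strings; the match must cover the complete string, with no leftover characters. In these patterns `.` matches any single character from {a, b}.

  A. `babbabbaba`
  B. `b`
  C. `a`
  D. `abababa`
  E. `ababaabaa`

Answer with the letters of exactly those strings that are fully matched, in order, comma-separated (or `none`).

A → no match
B → match
C → match
D → no match
E → no match

B, C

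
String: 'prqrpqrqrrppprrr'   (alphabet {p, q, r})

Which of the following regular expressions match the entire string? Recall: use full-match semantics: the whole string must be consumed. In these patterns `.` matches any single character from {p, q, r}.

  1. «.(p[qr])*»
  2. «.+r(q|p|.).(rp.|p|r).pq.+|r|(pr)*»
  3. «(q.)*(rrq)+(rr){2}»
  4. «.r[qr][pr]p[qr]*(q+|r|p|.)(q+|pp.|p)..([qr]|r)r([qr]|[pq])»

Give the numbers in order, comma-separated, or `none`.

1 → no match
2 → no match
3 → no match
4 → match

4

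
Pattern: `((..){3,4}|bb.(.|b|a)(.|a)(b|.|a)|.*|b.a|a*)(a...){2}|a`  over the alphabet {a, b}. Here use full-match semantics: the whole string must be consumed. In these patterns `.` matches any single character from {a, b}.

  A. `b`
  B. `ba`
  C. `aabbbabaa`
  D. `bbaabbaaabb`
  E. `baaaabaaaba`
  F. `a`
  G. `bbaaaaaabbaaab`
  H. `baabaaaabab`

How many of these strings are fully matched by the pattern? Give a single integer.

A → no match
B → no match
C → match
D → match
E → match
F → match
G → match
H → no match
Total matched: 5

5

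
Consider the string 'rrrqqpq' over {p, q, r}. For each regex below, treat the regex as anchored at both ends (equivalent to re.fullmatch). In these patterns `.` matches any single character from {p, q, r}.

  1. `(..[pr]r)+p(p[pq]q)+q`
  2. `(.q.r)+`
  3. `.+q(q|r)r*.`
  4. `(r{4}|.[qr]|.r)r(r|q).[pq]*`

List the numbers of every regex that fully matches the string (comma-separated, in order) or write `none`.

1 → no match — must end with 'qq'
2 → no match — must end with 'r'
3 → no match
4 → match

4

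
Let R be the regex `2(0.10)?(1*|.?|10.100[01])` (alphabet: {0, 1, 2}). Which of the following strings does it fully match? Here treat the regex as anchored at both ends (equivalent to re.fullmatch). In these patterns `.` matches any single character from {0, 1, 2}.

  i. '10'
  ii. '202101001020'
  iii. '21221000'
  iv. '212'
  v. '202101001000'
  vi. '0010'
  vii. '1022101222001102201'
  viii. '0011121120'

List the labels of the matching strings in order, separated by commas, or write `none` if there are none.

i. '10' → no match — must start with '2'
ii. '202101001020' → no match
iii. '21221000' → no match
iv. '212' → no match
v. '202101001000' → match
vi. '0010' → no match — must start with '2'
vii → no match — must start with '2'
viii. '0011121120' → no match — must start with '2'

v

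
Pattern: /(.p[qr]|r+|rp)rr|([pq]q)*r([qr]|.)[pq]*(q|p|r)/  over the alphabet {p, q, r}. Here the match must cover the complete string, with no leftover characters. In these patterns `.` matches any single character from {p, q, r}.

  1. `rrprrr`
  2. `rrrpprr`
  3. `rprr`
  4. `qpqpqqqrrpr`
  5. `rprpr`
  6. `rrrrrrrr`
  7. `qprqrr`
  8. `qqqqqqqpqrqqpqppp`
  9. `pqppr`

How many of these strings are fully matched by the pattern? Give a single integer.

2

1 → no match
2 → no match
3 → match
4 → no match
5 → no match
6 → match
7 → no match
8 → no match
9 → no match
Total matched: 2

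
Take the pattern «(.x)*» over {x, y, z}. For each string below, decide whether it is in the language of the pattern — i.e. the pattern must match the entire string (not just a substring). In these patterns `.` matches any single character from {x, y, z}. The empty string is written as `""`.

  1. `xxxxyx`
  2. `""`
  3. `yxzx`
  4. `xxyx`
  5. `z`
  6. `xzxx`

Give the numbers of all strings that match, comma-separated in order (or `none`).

1. `xxxxyx` → match
2. `""` → match
3. `yxzx` → match
4. `xxyx` → match
5. `z` → no match
6. `xzxx` → no match

1, 2, 3, 4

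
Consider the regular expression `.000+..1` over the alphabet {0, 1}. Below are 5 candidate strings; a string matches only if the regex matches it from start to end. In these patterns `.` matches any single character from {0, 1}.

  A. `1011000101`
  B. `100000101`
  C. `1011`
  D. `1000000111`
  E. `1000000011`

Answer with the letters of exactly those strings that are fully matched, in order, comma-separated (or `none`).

A. `1011000101` → no match
B. `100000101` → match
C. `1011` → no match
D. `1000000111` → match
E. `1000000011` → match

B, D, E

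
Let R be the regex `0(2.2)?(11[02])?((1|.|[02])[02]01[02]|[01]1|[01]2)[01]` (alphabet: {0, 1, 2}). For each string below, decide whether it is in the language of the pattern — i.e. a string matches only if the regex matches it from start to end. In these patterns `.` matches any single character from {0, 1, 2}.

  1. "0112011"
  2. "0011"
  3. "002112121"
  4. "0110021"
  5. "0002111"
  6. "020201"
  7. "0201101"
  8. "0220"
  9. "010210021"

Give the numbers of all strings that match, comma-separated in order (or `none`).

1, 2, 4

1 → match
2 → match
3 → no match
4 → match
5 → no match
6 → no match
7 → no match
8 → no match
9 → no match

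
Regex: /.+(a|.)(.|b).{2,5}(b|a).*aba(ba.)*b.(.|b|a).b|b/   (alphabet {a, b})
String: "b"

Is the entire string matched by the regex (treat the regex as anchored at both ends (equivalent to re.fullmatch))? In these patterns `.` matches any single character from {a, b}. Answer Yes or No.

Yes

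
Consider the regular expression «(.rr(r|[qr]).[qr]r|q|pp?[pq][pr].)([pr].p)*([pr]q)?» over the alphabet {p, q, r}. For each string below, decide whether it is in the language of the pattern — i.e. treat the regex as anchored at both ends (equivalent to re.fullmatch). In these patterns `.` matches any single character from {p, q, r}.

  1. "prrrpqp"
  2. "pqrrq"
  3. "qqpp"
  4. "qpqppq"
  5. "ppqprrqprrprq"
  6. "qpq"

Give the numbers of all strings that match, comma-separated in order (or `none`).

4, 5, 6

1 → no match
2 → no match
3 → no match
4 → match
5 → match
6 → match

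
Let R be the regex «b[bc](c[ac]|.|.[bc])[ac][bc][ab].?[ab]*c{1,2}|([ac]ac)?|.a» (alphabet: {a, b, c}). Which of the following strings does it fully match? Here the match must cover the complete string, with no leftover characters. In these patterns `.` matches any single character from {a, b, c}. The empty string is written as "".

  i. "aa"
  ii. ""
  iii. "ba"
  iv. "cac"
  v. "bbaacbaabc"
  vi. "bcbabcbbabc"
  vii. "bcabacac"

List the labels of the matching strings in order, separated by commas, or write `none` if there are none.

i, ii, iii, iv, v, vii

i → match
ii → match
iii → match
iv → match
v → match
vi → no match
vii → match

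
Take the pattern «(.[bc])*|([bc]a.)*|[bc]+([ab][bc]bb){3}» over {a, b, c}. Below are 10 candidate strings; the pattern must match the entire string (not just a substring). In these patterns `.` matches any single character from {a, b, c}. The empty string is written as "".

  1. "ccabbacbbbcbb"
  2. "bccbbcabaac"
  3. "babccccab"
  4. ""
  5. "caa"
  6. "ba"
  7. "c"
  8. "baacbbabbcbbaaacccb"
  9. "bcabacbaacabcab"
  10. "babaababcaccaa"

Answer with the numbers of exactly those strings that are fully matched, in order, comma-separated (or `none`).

4, 5

1 → no match
2 → no match
3 → no match
4 → match
5 → match
6 → no match
7 → no match
8 → no match
9 → no match
10 → no match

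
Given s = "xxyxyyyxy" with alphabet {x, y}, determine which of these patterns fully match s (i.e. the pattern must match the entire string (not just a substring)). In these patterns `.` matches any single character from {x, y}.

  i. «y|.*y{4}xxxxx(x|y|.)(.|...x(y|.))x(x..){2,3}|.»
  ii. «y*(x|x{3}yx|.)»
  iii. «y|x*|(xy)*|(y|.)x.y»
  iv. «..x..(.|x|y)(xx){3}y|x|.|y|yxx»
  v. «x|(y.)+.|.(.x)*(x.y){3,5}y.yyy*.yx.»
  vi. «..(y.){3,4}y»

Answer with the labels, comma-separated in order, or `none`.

i → no match
ii → no match
iii → no match
iv → no match
v → no match
vi → match

vi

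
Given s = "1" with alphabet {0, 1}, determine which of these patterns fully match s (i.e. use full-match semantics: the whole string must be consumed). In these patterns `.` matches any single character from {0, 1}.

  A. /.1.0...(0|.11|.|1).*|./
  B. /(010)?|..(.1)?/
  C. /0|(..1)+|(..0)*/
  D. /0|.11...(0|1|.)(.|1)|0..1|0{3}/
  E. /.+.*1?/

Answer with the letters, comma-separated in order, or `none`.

A, E

A → match
B → no match
C → no match
D → no match
E → match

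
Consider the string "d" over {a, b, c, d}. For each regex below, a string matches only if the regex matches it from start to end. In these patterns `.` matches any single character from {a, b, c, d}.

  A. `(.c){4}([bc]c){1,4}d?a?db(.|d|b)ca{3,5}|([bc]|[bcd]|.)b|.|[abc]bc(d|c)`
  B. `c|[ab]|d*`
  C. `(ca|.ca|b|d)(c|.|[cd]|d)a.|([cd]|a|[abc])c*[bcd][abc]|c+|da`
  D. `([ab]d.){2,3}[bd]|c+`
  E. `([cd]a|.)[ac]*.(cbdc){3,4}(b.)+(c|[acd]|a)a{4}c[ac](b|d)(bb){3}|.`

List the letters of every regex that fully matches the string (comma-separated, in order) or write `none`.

A, B, E

A → match
B → match
C → no match
D → no match
E → match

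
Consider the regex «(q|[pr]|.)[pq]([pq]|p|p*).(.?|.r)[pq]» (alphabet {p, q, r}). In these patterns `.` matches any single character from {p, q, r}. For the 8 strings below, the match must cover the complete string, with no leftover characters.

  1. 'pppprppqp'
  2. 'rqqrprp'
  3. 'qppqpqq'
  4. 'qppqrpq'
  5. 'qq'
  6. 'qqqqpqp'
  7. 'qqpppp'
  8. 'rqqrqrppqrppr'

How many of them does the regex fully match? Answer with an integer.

1 → no match
2 → match
3 → no match
4 → no match
5 → no match
6 → no match
7 → match
8 → no match
Total matched: 2

2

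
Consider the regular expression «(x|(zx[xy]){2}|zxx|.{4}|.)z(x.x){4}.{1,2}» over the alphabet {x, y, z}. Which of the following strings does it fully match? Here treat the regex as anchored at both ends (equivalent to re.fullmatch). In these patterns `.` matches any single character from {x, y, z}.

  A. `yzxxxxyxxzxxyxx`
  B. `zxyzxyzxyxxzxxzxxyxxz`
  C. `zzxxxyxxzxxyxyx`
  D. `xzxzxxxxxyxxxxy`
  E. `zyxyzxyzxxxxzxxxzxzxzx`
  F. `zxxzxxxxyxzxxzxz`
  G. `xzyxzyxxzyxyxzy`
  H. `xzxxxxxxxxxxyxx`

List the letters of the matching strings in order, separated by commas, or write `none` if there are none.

A → match
B → match
C → no match
D → match
E → no match
F → no match
G → no match
H → match

A, B, D, H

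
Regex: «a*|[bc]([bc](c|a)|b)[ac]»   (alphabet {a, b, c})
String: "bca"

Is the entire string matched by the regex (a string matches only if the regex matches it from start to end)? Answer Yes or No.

No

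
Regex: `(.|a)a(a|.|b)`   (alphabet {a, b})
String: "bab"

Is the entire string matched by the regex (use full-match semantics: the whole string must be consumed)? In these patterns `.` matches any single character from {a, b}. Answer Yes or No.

Yes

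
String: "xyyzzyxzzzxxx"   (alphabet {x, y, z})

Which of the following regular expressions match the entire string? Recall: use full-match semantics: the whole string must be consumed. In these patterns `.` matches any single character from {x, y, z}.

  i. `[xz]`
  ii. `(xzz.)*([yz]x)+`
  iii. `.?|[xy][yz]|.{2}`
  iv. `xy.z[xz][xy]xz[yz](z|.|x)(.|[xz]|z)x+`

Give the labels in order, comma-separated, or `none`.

i → no match
ii → no match
iii → no match
iv → match

iv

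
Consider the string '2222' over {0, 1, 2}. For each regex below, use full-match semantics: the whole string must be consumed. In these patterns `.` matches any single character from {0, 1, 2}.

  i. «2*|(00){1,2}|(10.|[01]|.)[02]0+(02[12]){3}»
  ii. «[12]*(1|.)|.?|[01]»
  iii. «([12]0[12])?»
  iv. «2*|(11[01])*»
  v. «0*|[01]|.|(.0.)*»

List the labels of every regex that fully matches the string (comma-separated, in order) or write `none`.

i → match
ii → match
iii → no match
iv → match
v → no match

i, ii, iv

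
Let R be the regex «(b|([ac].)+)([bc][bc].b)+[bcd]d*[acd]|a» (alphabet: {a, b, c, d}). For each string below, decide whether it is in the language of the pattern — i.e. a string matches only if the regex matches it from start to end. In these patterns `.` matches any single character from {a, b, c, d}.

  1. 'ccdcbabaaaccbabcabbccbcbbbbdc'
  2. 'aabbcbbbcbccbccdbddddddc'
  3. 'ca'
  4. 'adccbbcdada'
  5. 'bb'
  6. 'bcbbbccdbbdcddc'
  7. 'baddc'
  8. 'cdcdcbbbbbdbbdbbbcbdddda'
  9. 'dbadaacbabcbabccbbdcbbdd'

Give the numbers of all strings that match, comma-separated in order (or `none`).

none

1 → no match
2 → no match
3 → no match
4 → no match
5 → no match
6 → no match
7 → no match
8 → no match
9 → no match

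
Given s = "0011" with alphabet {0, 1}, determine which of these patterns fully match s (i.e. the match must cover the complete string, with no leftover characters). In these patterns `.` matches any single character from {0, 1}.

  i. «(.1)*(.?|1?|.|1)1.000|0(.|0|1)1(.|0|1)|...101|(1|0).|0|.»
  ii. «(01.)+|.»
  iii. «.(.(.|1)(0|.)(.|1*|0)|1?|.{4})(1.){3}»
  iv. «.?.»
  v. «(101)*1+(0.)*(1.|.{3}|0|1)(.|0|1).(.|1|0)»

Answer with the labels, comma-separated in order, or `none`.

i → match
ii → no match
iii → no match
iv → no match
v → no match

i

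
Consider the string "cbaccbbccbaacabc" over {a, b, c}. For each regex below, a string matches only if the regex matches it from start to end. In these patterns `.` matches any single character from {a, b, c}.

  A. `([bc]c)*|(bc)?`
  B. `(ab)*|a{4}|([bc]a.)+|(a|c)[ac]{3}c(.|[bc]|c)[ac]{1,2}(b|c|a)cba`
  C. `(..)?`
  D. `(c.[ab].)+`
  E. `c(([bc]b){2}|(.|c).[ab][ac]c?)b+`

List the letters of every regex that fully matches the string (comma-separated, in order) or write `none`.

D

A → no match
B → no match
C → no match
D → match
E → no match — must end with "b"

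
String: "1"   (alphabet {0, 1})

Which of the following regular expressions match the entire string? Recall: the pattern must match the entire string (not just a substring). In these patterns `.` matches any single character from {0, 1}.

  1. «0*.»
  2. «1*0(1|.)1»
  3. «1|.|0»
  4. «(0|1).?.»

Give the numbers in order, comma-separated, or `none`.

1 → match
2 → no match
3 → match
4 → no match

1, 3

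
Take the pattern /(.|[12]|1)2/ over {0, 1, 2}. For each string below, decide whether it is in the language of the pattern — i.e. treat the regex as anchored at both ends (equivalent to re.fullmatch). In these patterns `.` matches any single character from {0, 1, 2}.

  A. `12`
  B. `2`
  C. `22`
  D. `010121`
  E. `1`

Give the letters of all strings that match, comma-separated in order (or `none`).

A. `12` → match
B. `2` → no match
C. `22` → match
D. `010121` → no match — must end with `2`
E. `1` → no match — must end with `2`

A, C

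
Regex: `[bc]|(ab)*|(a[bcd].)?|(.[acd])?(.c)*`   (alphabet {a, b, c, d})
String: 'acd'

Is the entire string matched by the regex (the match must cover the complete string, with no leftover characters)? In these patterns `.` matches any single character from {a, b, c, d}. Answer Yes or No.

Yes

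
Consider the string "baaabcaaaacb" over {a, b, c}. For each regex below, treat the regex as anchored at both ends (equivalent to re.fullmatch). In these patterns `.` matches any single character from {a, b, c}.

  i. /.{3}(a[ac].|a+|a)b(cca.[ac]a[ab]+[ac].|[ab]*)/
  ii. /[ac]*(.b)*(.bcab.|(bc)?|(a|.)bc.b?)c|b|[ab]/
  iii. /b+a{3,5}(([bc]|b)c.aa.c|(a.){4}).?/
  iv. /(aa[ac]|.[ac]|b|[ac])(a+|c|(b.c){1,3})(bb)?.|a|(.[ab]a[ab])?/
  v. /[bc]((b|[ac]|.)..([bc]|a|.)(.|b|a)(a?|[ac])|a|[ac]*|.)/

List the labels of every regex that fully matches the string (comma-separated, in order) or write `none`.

i → no match
ii → no match
iii → match
iv → no match
v → no match

iii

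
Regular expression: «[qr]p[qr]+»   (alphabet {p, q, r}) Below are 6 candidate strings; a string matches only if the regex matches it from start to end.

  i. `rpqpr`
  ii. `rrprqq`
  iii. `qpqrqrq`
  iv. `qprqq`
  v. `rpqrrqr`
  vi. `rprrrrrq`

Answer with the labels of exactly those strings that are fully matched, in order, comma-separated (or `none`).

i. `rpqpr` → no match
ii. `rrprqq` → no match
iii. `qpqrqrq` → match
iv. `qprqq` → match
v. `rpqrrqr` → match
vi. `rprrrrrq` → match

iii, iv, v, vi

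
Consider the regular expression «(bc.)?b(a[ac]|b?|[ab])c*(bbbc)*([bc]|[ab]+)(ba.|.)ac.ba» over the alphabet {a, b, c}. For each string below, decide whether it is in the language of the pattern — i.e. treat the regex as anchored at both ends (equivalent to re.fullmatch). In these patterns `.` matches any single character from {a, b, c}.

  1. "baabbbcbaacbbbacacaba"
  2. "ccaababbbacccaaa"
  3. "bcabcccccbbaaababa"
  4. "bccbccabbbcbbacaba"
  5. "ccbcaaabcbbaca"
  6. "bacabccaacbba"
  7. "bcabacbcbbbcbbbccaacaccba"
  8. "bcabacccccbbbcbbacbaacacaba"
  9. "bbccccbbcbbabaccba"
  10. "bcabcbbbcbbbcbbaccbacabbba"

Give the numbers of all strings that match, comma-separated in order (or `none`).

none

1 → no match
2 → no match — must end with "ba"
3 → no match
4 → no match
5 → no match — must end with "ba"
6 → no match
7 → no match
8 → no match
9 → no match
10 → no match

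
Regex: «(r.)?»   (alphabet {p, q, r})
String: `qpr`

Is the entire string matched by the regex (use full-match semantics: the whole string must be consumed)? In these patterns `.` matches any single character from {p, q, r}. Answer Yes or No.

No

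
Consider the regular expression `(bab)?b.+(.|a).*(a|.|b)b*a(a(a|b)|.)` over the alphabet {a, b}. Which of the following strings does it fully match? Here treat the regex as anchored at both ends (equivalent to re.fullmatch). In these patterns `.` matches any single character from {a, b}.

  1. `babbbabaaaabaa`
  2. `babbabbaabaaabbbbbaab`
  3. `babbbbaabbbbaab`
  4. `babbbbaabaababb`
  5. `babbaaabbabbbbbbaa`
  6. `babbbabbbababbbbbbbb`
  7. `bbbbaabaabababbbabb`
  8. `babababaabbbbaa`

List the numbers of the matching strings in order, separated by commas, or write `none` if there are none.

1, 2, 3, 5, 8

1 → match
2 → match
3 → match
4 → no match
5 → match
6 → no match
7 → no match
8 → match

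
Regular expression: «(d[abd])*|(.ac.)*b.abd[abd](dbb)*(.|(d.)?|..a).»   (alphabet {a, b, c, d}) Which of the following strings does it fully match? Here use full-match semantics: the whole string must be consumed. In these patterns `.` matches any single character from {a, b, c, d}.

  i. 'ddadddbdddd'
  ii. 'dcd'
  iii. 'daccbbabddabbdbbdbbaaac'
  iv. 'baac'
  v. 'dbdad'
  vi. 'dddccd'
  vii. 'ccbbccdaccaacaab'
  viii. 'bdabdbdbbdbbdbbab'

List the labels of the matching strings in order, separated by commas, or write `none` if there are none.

i → no match
ii → no match
iii → no match
iv → no match
v → no match
vi → no match
vii → no match
viii → match

viii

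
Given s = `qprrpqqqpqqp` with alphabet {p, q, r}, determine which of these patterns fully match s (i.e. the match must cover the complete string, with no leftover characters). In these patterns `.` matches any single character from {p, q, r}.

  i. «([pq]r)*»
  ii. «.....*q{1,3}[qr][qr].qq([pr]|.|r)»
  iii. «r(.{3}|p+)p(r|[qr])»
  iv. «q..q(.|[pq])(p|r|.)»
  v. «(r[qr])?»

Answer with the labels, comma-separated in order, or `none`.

i → no match
ii → match
iii → no match — must start with `r`
iv → no match
v → no match

ii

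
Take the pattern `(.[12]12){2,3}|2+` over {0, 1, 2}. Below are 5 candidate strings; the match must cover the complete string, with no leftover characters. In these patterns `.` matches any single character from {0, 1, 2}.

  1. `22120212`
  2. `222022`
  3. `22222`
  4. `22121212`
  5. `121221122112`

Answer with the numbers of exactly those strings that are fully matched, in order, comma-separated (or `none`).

1 → match
2 → no match
3 → match
4 → match
5 → match

1, 3, 4, 5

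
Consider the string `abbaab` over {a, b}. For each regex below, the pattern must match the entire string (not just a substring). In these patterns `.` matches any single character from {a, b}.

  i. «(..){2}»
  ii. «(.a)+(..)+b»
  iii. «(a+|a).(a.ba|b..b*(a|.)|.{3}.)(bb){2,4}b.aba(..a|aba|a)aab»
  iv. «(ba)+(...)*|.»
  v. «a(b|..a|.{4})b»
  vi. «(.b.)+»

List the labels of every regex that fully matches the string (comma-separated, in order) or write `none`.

v

i → no match
ii → no match
iii → no match
iv → no match
v → match
vi → no match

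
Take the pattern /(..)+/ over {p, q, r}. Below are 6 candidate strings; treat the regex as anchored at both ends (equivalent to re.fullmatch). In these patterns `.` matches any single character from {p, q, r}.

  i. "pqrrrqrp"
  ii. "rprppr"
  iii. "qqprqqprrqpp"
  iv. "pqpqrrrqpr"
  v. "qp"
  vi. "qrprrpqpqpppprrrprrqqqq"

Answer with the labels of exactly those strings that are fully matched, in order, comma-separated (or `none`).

i → match
ii → match
iii → match
iv → match
v → match
vi → no match

i, ii, iii, iv, v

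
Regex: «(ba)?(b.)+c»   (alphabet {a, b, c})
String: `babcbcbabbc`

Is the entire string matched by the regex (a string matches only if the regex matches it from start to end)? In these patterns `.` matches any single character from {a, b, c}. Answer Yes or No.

Yes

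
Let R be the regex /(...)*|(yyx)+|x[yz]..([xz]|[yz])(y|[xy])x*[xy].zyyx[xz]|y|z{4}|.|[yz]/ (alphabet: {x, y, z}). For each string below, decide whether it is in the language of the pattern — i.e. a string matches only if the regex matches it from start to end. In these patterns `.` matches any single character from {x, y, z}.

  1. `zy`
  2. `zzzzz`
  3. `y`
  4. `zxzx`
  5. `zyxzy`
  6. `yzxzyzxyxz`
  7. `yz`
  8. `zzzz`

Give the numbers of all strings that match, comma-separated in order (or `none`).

3, 8

1 → no match
2 → no match
3 → match
4 → no match
5 → no match
6 → no match
7 → no match
8 → match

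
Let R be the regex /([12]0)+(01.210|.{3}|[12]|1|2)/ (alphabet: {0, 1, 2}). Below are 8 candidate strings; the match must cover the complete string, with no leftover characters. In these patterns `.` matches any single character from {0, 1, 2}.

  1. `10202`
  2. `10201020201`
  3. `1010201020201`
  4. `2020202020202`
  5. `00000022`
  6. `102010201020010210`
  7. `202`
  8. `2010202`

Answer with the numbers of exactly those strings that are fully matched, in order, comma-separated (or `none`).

1. `10202` → match
2. `10201020201` → match
3 → match
4 → match
5. `00000022` → no match
6 → match
7. `202` → match
8. `2010202` → match

1, 2, 3, 4, 6, 7, 8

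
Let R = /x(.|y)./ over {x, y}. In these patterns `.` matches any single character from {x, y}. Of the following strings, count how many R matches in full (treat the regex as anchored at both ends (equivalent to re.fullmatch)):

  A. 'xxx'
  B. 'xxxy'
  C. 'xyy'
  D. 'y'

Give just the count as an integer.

2

A → match
B → no match
C → match
D → no match — must start with 'x'
Total matched: 2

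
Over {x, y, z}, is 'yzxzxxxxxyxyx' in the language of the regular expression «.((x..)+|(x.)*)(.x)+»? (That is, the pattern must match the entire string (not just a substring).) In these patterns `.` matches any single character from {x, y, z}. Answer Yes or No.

Yes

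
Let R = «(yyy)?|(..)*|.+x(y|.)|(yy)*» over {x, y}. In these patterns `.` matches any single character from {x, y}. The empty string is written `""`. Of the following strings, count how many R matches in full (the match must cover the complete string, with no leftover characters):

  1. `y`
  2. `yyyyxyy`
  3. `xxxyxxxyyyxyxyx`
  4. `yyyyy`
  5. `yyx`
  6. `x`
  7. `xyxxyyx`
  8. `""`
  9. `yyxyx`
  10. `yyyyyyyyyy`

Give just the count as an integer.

2

1. `y` → no match
2. `yyyyxyy` → no match
3 → no match
4. `yyyyy` → no match
5. `yyx` → no match
6. `x` → no match
7. `xyxxyyx` → no match
8. `""` → match
9. `yyxyx` → no match
10. `yyyyyyyyyy` → match
Total matched: 2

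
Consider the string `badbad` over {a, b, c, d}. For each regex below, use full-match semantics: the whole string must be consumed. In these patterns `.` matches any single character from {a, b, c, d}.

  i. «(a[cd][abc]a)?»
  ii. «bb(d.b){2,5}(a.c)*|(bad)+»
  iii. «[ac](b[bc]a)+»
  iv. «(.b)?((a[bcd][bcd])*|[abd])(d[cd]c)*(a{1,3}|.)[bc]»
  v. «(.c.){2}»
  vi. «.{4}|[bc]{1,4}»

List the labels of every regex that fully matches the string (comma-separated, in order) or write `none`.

i → no match
ii → match
iii → no match — must end with `a`
iv → no match
v → no match
vi → no match

ii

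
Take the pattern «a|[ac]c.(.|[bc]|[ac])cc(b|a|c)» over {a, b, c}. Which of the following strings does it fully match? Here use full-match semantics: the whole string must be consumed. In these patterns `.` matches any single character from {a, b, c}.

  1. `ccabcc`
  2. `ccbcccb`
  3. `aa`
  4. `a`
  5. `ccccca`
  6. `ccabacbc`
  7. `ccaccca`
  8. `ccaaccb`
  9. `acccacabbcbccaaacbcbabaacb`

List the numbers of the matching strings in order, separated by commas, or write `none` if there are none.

1 → no match
2 → match
3 → no match
4 → match
5 → no match
6 → no match
7 → match
8 → match
9 → no match

2, 4, 7, 8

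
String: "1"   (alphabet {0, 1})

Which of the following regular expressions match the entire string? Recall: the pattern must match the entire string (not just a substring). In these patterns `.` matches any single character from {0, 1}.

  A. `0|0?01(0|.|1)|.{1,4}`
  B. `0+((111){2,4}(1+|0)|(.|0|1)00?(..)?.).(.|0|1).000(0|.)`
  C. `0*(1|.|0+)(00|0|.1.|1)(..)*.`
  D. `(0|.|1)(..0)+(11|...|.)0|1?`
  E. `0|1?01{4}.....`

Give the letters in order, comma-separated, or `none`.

A, D

A → match
B → no match — must start with "0"
C → no match
D → match
E → no match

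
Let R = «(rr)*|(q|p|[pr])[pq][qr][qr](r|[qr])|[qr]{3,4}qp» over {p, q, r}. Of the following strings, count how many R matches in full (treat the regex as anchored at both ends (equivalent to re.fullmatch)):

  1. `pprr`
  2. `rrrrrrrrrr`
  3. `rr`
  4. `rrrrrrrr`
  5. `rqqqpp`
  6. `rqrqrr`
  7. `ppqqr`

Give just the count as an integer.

4

1 → no match
2 → match
3 → match
4 → match
5 → no match
6 → no match
7 → match
Total matched: 4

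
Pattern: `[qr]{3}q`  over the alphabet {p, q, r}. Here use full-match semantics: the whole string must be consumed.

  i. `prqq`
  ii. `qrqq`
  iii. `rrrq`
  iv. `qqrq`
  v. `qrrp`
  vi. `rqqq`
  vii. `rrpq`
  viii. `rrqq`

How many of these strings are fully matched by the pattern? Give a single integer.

i → no match
ii → match
iii → match
iv → match
v → no match — must end with `q`
vi → match
vii → no match
viii → match
Total matched: 5

5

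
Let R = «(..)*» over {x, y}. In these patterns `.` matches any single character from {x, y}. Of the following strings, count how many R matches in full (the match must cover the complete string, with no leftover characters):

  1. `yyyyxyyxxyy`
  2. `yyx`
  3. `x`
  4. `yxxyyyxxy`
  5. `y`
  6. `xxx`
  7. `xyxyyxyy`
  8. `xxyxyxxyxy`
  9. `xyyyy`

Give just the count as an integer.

2

1 → no match
2 → no match
3 → no match
4 → no match
5 → no match
6 → no match
7 → match
8 → match
9 → no match
Total matched: 2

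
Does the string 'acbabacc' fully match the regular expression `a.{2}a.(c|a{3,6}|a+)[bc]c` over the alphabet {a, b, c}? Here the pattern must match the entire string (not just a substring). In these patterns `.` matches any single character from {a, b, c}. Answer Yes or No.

Yes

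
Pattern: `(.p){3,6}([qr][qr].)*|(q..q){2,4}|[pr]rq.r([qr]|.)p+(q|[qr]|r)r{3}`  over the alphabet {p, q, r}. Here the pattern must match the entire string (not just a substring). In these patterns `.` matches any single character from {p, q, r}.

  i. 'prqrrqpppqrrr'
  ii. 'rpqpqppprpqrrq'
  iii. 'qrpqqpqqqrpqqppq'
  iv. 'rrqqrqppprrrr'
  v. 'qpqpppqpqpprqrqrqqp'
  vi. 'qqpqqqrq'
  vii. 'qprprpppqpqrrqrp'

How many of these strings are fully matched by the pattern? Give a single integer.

5

i → match
ii → no match
iii → match
iv → match
v → no match
vi → match
vii → match
Total matched: 5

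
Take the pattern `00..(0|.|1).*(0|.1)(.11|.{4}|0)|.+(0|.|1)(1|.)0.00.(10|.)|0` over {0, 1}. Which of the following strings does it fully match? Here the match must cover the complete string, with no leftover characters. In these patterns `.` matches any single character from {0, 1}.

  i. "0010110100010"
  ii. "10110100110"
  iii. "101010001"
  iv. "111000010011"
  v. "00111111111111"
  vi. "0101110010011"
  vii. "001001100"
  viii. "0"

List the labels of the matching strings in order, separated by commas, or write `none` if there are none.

i, ii, iii, iv, v, vi, vii, viii

i → match
ii → match
iii → match
iv → match
v → match
vi → match
vii → match
viii → match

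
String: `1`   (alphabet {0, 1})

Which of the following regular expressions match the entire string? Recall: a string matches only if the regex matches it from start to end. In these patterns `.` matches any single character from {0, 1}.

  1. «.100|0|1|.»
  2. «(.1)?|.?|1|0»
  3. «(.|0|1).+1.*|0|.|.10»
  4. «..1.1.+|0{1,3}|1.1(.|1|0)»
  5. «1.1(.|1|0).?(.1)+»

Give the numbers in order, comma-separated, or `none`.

1 → match
2 → match
3 → match
4 → no match
5 → no match

1, 2, 3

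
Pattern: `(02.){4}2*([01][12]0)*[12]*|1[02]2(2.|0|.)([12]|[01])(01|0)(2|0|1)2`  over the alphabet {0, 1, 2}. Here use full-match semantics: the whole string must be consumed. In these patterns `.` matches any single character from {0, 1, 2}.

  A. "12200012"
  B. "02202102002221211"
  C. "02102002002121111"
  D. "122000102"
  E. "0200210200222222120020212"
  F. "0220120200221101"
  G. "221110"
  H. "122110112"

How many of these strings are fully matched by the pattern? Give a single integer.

6

A → match
B → match
C → match
D → match
E → match
F → no match
G → no match
H → match
Total matched: 6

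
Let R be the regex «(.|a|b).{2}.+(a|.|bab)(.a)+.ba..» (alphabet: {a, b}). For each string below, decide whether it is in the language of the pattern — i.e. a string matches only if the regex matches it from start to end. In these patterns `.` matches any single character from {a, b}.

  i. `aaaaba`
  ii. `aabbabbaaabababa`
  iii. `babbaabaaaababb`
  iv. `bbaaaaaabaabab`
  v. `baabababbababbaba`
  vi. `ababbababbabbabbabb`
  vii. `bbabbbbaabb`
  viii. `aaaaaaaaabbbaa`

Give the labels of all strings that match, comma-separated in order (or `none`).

iii, v, vi

i. `aaaaba` → no match
ii → no match
iii → match
iv → no match
v → match
vi → match
vii. `bbabbbbaabb` → no match
viii → no match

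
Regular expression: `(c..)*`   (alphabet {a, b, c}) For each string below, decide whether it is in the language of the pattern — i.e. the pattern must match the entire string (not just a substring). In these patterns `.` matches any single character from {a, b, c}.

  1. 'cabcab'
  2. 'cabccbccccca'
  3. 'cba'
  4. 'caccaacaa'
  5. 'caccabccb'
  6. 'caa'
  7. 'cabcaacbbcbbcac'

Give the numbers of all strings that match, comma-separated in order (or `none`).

1 → match
2 → match
3 → match
4 → match
5 → match
6 → match
7 → match

1, 2, 3, 4, 5, 6, 7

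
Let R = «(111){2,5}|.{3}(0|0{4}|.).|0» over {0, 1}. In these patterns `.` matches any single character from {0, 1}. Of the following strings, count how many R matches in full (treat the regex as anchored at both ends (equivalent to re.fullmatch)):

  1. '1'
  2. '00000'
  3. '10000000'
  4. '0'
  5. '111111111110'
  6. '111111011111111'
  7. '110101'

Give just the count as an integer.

1. '1' → no match
2. '00000' → match
3. '10000000' → match
4. '0' → match
5. '111111111110' → no match
6 → no match
7. '110101' → no match
Total matched: 3

3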